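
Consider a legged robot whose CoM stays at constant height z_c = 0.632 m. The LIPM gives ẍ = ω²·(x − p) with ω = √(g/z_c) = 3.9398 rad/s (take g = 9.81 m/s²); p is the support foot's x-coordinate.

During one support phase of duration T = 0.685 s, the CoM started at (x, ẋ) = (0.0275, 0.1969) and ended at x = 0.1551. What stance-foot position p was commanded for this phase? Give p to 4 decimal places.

ωT = 3.9398·0.685 = 2.698763; cosh(ωT) = 7.464313, sinh(ωT) = 7.397024
x(T) = p + (x₀−p)·cosh(ωT) + (ẋ₀/ω)·sinh(ωT) ⇒ p·(1 − cosh) = x(T) − x₀·cosh − (ẋ₀/ω)·sinh
numerator   = 0.1551 − (0.0275)·7.464313 − (0.1969/3.9398)·7.397024 = -0.419851
denominator = 1 − 7.464313 = -6.464313
p = -0.419851 / -6.464313 = 0.0649

p = 0.0649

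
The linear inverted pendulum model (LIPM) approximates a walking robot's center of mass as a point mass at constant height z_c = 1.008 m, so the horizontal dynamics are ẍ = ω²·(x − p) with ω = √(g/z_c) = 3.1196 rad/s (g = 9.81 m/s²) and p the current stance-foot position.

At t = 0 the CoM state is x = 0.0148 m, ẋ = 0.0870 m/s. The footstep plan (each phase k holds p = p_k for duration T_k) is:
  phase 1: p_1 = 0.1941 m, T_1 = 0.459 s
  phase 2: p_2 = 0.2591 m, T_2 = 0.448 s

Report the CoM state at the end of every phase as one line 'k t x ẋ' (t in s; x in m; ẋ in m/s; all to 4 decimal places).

1 0.4590 -0.1476 -0.9116
2 0.9070 -1.1687 -4.3660

phase 1: p=0.1941, T=0.459, ωT=1.431896, cosh=2.212743, sinh=1.973888; start (x,ẋ)=(0.014800, 0.087000) → end (x,ẋ)=(-0.147597, -0.911574)
phase 2: p=0.2591, T=0.448, ωT=1.397581, cosh=2.146298, sinh=1.899104; start (x,ẋ)=(-0.147597, -0.911574) → end (x,ẋ)=(-1.168727, -4.365962)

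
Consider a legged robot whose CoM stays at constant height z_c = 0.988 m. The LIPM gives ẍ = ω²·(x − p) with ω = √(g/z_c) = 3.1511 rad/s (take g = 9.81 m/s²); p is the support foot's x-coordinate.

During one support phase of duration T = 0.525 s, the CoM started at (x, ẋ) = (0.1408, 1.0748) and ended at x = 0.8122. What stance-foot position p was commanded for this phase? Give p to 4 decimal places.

ωT = 3.1511·0.525 = 1.654328; cosh(ωT) = 2.710391, sinh(ωT) = 2.519171
x(T) = p + (x₀−p)·cosh(ωT) + (ẋ₀/ω)·sinh(ωT) ⇒ p·(1 − cosh) = x(T) − x₀·cosh − (ẋ₀/ω)·sinh
numerator   = 0.8122 − (0.1408)·2.710391 − (1.0748/3.1511)·2.519171 = -0.428680
denominator = 1 − 2.710391 = -1.710391
p = -0.428680 / -1.710391 = 0.2506

p = 0.2506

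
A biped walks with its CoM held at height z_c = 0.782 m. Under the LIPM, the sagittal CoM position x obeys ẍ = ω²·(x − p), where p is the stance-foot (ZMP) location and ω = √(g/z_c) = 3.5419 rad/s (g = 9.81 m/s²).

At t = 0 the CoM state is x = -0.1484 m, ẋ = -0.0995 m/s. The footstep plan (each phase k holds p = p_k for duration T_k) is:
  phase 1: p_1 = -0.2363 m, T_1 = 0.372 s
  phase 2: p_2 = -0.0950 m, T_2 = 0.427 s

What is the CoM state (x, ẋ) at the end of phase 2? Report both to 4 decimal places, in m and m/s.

x = 0.0790, ẋ = 0.7023

phase 1: p=-0.2363, T=0.372, ωT=1.317587, cosh=2.001090, sinh=1.733309; start (x,ẋ)=(-0.148400, -0.099500) → end (x,ẋ)=(-0.109097, 0.340528)
phase 2: p=-0.0950, T=0.427, ωT=1.512391, cosh=2.378975, sinh=2.158593; start (x,ẋ)=(-0.109097, 0.340528) → end (x,ẋ)=(0.078997, 0.702330)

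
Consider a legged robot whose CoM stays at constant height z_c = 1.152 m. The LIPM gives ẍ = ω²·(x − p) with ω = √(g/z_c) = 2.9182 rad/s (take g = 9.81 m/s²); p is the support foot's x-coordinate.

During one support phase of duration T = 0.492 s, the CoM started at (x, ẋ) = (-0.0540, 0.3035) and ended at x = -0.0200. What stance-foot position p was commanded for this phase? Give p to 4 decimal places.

p = 0.0871

ωT = 2.9182·0.492 = 1.435754; cosh(ωT) = 2.220375, sinh(ωT) = 1.982439
x(T) = p + (x₀−p)·cosh(ωT) + (ẋ₀/ω)·sinh(ωT) ⇒ p·(1 − cosh) = x(T) − x₀·cosh − (ẋ₀/ω)·sinh
numerator   = -0.0200 − (-0.0540)·2.220375 − (0.3035/2.9182)·1.982439 = -0.106278
denominator = 1 − 2.220375 = -1.220375
p = -0.106278 / -1.220375 = 0.0871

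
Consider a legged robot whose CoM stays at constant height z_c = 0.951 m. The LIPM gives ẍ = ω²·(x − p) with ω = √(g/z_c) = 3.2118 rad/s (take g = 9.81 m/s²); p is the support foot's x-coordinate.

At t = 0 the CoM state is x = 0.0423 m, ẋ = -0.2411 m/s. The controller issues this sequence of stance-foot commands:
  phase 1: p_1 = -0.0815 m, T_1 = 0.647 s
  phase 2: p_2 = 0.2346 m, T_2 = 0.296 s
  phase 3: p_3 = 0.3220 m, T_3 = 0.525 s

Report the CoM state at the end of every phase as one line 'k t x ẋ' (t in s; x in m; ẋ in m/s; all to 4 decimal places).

1 0.6470 0.1256 0.5852
2 0.9430 0.2731 0.4850
3 1.4680 0.5790 0.9442

phase 1: p=-0.0815, T=0.647, ωT=2.078035, cosh=4.056964, sinh=3.931788; start (x,ẋ)=(0.042300, -0.241100) → end (x,ẋ)=(0.125605, 0.585227)
phase 2: p=0.2346, T=0.296, ωT=0.950693, cosh=1.486987, sinh=1.100514; start (x,ẋ)=(0.125605, 0.585227) → end (x,ẋ)=(0.273052, 0.484967)
phase 3: p=0.3220, T=0.525, ωT=1.686195, cosh=2.792061, sinh=2.606838; start (x,ẋ)=(0.273052, 0.484967) → end (x,ẋ)=(0.578955, 0.944234)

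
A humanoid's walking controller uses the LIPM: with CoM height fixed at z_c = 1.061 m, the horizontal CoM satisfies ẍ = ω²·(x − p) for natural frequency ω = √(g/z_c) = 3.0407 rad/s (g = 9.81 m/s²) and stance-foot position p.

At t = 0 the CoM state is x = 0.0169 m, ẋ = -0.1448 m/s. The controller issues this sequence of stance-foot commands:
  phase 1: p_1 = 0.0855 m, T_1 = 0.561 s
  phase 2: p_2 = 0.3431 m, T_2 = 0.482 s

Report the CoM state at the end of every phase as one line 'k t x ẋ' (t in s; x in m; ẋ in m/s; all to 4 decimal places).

phase 1: p=0.0855, T=0.561, ωT=1.705833, cosh=2.843795, sinh=2.662174; start (x,ẋ)=(0.016900, -0.144800) → end (x,ẋ)=(-0.236359, -0.967090)
phase 2: p=0.3431, T=0.482, ωT=1.465617, cosh=2.280576, sinh=2.049640; start (x,ẋ)=(-0.236359, -0.967090) → end (x,ẋ)=(-1.630284, -5.816905)

1 0.5610 -0.2364 -0.9671
2 1.0430 -1.6303 -5.8169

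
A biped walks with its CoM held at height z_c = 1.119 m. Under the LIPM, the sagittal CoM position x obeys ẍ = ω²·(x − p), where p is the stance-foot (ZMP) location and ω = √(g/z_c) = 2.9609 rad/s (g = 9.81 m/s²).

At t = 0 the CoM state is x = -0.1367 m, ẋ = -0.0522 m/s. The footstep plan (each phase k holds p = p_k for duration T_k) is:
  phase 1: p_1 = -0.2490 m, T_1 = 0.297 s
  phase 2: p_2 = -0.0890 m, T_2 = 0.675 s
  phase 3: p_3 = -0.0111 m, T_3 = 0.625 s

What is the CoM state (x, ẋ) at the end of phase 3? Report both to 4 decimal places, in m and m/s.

phase 1: p=-0.2490, T=0.297, ωT=0.879387, cosh=1.412230, sinh=0.997193; start (x,ẋ)=(-0.136700, -0.052200) → end (x,ẋ)=(-0.107987, 0.257857)
phase 2: p=-0.0890, T=0.675, ωT=1.998608, cosh=3.757149, sinh=3.621625; start (x,ẋ)=(-0.107987, 0.257857) → end (x,ẋ)=(0.155062, 0.765207)
phase 3: p=-0.0111, T=0.625, ωT=1.850563, cosh=3.260273, sinh=3.103125; start (x,ẋ)=(0.155062, 0.765207) → end (x,ẋ)=(1.332596, 4.021485)

x = 1.3326, ẋ = 4.0215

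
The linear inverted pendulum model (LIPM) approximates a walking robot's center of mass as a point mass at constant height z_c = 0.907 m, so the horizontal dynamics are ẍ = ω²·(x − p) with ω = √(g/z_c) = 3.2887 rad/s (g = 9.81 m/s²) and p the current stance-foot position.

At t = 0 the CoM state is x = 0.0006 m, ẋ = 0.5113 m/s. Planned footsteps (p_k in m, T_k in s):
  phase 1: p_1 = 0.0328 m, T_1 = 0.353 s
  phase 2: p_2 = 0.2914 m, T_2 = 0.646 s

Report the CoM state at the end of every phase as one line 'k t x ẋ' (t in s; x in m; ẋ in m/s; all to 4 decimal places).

phase 1: p=0.0328, T=0.353, ωT=1.160911, cosh=1.753021, sinh=1.439820; start (x,ẋ)=(0.000600, 0.511300) → end (x,ẋ)=(0.200204, 0.743848)
phase 2: p=0.2914, T=0.646, ωT=2.124500, cosh=4.244103, sinh=4.124611; start (x,ẋ)=(0.200204, 0.743848) → end (x,ẋ)=(0.837272, 1.919932)

1 0.3530 0.2002 0.7438
2 0.9990 0.8373 1.9199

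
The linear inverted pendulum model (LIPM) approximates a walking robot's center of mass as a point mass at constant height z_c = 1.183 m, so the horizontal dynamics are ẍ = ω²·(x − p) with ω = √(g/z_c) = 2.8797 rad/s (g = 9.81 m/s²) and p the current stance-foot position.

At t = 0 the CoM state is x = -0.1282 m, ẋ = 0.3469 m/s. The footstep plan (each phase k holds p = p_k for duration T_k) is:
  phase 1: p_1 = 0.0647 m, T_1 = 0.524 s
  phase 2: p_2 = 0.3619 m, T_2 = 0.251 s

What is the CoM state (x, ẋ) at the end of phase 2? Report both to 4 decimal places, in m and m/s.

x = -0.3706, ẋ = -1.5971

phase 1: p=0.0647, T=0.524, ωT=1.508963, cosh=2.371589, sinh=2.150449; start (x,ẋ)=(-0.128200, 0.346900) → end (x,ẋ)=(-0.133728, -0.371858)
phase 2: p=0.3619, T=0.251, ωT=0.722805, cosh=1.272796, sinh=0.787407; start (x,ẋ)=(-0.133728, -0.371858) → end (x,ẋ)=(-0.370612, -1.597134)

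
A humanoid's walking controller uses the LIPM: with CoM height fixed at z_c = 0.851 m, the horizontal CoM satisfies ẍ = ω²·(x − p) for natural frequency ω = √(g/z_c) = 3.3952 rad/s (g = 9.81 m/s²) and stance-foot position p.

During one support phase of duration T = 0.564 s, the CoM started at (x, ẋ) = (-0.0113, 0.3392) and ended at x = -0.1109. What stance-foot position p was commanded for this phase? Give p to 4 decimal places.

p = 0.1635

ωT = 3.3952·0.564 = 1.914893; cosh(ωT) = 3.466784, sinh(ωT) = 3.319427
x(T) = p + (x₀−p)·cosh(ωT) + (ẋ₀/ω)·sinh(ωT) ⇒ p·(1 − cosh) = x(T) − x₀·cosh − (ẋ₀/ω)·sinh
numerator   = -0.1109 − (-0.0113)·3.466784 − (0.3392/3.3952)·3.319427 = -0.403355
denominator = 1 − 3.466784 = -2.466784
p = -0.403355 / -2.466784 = 0.1635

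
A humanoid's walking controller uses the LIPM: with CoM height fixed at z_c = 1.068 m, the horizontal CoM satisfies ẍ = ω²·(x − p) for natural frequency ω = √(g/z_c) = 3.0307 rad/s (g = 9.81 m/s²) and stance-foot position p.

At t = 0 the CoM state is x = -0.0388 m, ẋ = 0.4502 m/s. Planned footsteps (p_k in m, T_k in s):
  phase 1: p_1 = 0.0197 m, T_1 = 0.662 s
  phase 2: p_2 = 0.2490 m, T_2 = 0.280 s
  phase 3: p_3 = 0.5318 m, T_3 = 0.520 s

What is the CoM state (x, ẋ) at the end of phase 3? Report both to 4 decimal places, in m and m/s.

x = 2.2944, ẋ = 5.5882

phase 1: p=0.0197, T=0.662, ωT=2.006323, cosh=3.785205, sinh=3.650723; start (x,ẋ)=(-0.038800, 0.450200) → end (x,ẋ)=(0.340568, 1.056841)
phase 2: p=0.2490, T=0.280, ωT=0.848596, cosh=1.382190, sinh=0.954174; start (x,ẋ)=(0.340568, 1.056841) → end (x,ẋ)=(0.708296, 1.725552)
phase 3: p=0.5318, T=0.520, ωT=1.575964, cosh=2.521104, sinh=2.314296; start (x,ẋ)=(0.708296, 1.725552) → end (x,ẋ)=(2.294427, 5.588228)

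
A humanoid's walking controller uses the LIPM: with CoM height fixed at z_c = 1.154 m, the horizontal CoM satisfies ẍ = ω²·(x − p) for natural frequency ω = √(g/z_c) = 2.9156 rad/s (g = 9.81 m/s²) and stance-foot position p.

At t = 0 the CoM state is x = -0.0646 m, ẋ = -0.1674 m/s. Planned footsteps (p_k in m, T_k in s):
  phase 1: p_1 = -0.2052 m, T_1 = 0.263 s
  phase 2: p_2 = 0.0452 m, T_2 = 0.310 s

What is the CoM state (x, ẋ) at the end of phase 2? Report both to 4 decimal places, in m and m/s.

x = -0.0749, ẋ = -0.1631

phase 1: p=-0.2052, T=0.263, ωT=0.766803, cosh=1.308684, sinh=0.844188; start (x,ẋ)=(-0.064600, -0.167400) → end (x,ẋ)=(-0.069668, 0.126987)
phase 2: p=0.0452, T=0.310, ωT=0.903836, cosh=1.437035, sinh=1.032022; start (x,ẋ)=(-0.069668, 0.126987) → end (x,ẋ)=(-0.074921, -0.163149)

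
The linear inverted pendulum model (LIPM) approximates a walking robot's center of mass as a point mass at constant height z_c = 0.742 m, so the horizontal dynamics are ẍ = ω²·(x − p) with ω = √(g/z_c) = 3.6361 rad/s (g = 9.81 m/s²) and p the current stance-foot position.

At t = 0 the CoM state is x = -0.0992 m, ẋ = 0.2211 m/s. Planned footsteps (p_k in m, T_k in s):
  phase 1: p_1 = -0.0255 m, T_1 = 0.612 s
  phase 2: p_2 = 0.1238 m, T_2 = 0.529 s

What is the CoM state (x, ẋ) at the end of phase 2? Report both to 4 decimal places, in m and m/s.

x = -0.8076, ẋ = -3.2995

phase 1: p=-0.0255, T=0.612, ωT=2.225293, cosh=4.682116, sinh=4.574080; start (x,ẋ)=(-0.099200, 0.221100) → end (x,ẋ)=(-0.092436, -0.190549)
phase 2: p=0.1238, T=0.529, ωT=1.923497, cosh=3.495474, sinh=3.349379; start (x,ẋ)=(-0.092436, -0.190549) → end (x,ẋ)=(-0.807571, -3.299530)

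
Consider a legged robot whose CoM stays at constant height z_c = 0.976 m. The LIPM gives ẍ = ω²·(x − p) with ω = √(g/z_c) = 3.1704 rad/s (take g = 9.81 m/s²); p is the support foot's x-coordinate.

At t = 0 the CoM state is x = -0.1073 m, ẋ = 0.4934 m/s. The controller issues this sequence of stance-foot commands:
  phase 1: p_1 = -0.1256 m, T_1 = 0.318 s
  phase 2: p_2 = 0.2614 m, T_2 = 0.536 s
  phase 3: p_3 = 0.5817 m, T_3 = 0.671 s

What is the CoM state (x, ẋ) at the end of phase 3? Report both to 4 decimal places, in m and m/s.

x = 1.2721, ẋ = 2.3401

phase 1: p=-0.1256, T=0.318, ωT=1.008187, cosh=1.552754, sinh=1.187874; start (x,ẋ)=(-0.107300, 0.493400) → end (x,ẋ)=(0.087681, 0.835047)
phase 2: p=0.2614, T=0.536, ωT=1.699334, cosh=2.826555, sinh=2.643750; start (x,ẋ)=(0.087681, 0.835047) → end (x,ẋ)=(0.466707, 0.904237)
phase 3: p=0.5817, T=0.671, ωT=2.127338, cosh=4.255827, sinh=4.136673; start (x,ẋ)=(0.466707, 0.904237) → end (x,ẋ)=(1.272138, 2.340149)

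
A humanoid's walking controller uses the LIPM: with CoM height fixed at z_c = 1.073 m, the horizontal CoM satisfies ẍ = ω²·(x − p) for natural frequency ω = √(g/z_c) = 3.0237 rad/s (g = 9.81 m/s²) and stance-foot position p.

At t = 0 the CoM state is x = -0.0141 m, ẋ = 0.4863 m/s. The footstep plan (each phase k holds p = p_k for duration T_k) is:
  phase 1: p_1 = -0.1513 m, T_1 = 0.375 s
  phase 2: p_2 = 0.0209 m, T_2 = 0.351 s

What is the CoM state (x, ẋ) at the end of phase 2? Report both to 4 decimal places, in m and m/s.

x = 1.0794, ẋ = 3.3886

phase 1: p=-0.1513, T=0.375, ωT=1.133887, cosh=1.714747, sinh=1.392967; start (x,ẋ)=(-0.014100, 0.486300) → end (x,ẋ)=(0.307993, 1.411756)
phase 2: p=0.0209, T=0.351, ωT=1.061319, cosh=1.618089, sinh=1.272090; start (x,ẋ)=(0.307993, 1.411756) → end (x,ẋ)=(1.079378, 3.388630)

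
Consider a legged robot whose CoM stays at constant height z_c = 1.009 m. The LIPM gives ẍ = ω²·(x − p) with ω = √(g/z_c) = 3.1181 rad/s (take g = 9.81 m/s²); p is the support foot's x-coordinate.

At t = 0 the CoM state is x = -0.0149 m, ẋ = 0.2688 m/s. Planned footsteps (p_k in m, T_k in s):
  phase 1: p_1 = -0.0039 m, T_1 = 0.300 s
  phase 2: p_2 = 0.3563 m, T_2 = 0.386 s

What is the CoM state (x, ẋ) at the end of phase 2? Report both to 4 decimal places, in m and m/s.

phase 1: p=-0.0039, T=0.300, ωT=0.935430, cosh=1.470363, sinh=1.077946; start (x,ẋ)=(-0.014900, 0.268800) → end (x,ẋ)=(0.072852, 0.358261)
phase 2: p=0.3563, T=0.386, ωT=1.203587, cosh=1.816081, sinh=1.515965; start (x,ẋ)=(0.072852, 0.358261) → end (x,ẋ)=(0.015715, -0.689209)

x = 0.0157, ẋ = -0.6892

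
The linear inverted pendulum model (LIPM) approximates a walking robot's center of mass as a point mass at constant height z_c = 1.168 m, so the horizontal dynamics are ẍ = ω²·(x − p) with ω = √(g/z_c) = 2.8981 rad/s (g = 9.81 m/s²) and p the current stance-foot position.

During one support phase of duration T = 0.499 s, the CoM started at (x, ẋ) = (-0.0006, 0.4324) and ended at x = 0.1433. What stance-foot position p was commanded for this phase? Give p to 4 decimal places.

ωT = 2.8981·0.499 = 1.446152; cosh(ωT) = 2.241108, sinh(ωT) = 2.005633
x(T) = p + (x₀−p)·cosh(ωT) + (ẋ₀/ω)·sinh(ωT) ⇒ p·(1 − cosh) = x(T) − x₀·cosh − (ẋ₀/ω)·sinh
numerator   = 0.1433 − (-0.0006)·2.241108 − (0.4324/2.8981)·2.005633 = -0.154598
denominator = 1 − 2.241108 = -1.241108
p = -0.154598 / -1.241108 = 0.1246

p = 0.1246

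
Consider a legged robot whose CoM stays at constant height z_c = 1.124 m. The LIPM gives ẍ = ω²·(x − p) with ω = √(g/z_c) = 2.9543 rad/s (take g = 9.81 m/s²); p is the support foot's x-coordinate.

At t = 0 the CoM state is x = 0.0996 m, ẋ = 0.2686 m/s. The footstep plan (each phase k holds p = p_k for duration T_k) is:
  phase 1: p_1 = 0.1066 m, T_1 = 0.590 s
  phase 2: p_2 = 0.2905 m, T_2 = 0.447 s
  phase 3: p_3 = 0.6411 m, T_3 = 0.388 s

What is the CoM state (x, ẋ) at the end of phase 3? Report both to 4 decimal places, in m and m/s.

x = 1.7675, ẋ = 3.7074

phase 1: p=0.1066, T=0.590, ωT=1.743037, cosh=2.944830, sinh=2.769842; start (x,ẋ)=(0.099600, 0.268600) → end (x,ẋ)=(0.337816, 0.733701)
phase 2: p=0.2905, T=0.447, ωT=1.320572, cosh=2.006273, sinh=1.739291; start (x,ẋ)=(0.337816, 0.733701) → end (x,ẋ)=(0.817381, 1.715130)
phase 3: p=0.6411, T=0.388, ωT=1.146268, cosh=1.732125, sinh=1.414305; start (x,ẋ)=(0.817381, 1.715130) → end (x,ẋ)=(1.767521, 3.707371)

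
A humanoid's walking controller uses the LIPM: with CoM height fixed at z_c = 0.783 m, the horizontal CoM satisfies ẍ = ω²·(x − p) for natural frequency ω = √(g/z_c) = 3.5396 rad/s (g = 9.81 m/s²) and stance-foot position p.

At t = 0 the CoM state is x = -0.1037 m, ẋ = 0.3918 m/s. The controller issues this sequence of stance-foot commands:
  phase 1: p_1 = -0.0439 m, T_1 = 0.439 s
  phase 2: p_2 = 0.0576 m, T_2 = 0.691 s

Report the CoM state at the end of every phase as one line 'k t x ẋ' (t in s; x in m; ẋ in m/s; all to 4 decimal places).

1 0.4390 0.0584 0.4898
2 1.1300 0.8549 2.8642

phase 1: p=-0.0439, T=0.439, ωT=1.553884, cosh=2.470616, sinh=2.259191; start (x,ẋ)=(-0.103700, 0.391800) → end (x,ẋ)=(0.058428, 0.489789)
phase 2: p=0.0576, T=0.691, ωT=2.445864, cosh=5.813581, sinh=5.726930; start (x,ẋ)=(0.058428, 0.489789) → end (x,ẋ)=(0.854873, 2.864213)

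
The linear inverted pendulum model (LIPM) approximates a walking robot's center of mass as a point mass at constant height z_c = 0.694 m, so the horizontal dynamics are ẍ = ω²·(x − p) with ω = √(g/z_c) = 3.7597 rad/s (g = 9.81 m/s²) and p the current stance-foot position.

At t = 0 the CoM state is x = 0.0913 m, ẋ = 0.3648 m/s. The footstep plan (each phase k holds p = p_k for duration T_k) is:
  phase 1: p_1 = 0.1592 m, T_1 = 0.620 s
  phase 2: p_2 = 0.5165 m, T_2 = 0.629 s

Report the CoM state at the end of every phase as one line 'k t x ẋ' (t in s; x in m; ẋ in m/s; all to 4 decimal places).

1 0.6200 0.3010 0.5935
2 1.2490 0.1924 -1.0866

phase 1: p=0.1592, T=0.620, ωT=2.331014, cosh=5.192783, sinh=5.095586; start (x,ẋ)=(0.091300, 0.364800) → end (x,ẋ)=(0.301030, 0.593508)
phase 2: p=0.5165, T=0.629, ωT=2.364851, cosh=5.368210, sinh=5.274246; start (x,ẋ)=(0.301030, 0.593508) → end (x,ẋ)=(0.192405, -1.086613)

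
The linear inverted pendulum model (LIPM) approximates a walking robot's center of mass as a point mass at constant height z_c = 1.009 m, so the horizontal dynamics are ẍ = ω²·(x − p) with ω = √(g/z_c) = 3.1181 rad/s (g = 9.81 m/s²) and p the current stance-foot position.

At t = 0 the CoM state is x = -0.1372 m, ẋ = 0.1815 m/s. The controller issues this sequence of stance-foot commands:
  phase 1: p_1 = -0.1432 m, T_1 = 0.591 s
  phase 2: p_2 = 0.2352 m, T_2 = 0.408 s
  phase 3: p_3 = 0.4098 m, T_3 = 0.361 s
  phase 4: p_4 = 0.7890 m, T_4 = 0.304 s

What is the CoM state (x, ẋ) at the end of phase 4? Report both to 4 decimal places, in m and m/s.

x = -0.1023, ẋ = -2.2100

phase 1: p=-0.1432, T=0.591, ωT=1.842797, cosh=3.236274, sinh=3.077901; start (x,ẋ)=(-0.137200, 0.181500) → end (x,ẋ)=(0.055378, 0.644967)
phase 2: p=0.2352, T=0.408, ωT=1.272185, cosh=1.924430, sinh=1.644211; start (x,ẋ)=(0.055378, 0.644967) → end (x,ẋ)=(0.229243, 0.319278)
phase 3: p=0.4098, T=0.361, ωT=1.125634, cosh=1.703309, sinh=1.378862; start (x,ẋ)=(0.229243, 0.319278) → end (x,ẋ)=(0.243445, -0.232461)
phase 4: p=0.7890, T=0.304, ωT=0.947902, cosh=1.483922, sinh=1.096369; start (x,ẋ)=(0.243445, -0.232461) → end (x,ẋ)=(-0.102298, -2.209983)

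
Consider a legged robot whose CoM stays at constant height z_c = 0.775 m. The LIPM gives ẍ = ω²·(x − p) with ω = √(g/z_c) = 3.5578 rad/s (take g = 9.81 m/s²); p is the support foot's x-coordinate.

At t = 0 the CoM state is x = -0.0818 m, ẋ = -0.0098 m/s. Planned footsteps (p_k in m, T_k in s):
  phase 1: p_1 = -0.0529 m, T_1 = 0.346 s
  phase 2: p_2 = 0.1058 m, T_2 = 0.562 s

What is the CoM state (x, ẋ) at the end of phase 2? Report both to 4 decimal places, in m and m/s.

phase 1: p=-0.0529, T=0.346, ωT=1.230999, cosh=1.858325, sinh=1.566324; start (x,ẋ)=(-0.081800, -0.009800) → end (x,ẋ)=(-0.110920, -0.179262)
phase 2: p=0.1058, T=0.562, ωT=1.999484, cosh=3.760323, sinh=3.624918; start (x,ẋ)=(-0.110920, -0.179262) → end (x,ẋ)=(-0.891781, -3.469062)

x = -0.8918, ẋ = -3.4691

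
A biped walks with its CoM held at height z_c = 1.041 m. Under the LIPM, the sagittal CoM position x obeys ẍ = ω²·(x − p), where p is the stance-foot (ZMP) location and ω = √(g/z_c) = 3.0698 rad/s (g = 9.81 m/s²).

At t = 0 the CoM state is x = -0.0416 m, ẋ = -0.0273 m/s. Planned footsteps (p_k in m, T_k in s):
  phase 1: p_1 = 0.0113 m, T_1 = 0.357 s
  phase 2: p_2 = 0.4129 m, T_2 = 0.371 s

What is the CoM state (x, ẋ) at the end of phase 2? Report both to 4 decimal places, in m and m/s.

x = -0.5696, ẋ = -2.6070

phase 1: p=0.0113, T=0.357, ωT=1.095919, cosh=1.663081, sinh=1.328849; start (x,ẋ)=(-0.041600, -0.027300) → end (x,ẋ)=(-0.088495, -0.261197)
phase 2: p=0.4129, T=0.371, ωT=1.138896, cosh=1.721745, sinh=1.401573; start (x,ẋ)=(-0.088495, -0.261197) → end (x,ẋ)=(-0.569628, -2.606989)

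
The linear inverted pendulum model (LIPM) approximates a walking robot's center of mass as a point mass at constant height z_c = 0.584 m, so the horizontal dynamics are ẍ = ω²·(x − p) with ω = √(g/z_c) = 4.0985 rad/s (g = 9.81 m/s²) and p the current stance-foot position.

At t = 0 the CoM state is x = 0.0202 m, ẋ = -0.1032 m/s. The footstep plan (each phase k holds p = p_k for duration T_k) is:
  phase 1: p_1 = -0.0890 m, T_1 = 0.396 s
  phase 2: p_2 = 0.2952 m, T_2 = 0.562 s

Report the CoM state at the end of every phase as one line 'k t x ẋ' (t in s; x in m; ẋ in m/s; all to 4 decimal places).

phase 1: p=-0.0890, T=0.396, ωT=1.623006, cosh=2.632804, sinh=2.435499; start (x,ẋ)=(0.020200, -0.103200) → end (x,ẋ)=(0.137176, 0.818317)
phase 2: p=0.2952, T=0.562, ωT=2.303357, cosh=5.053822, sinh=4.953900; start (x,ẋ)=(0.137176, 0.818317) → end (x,ẋ)=(0.485686, 0.927190)

1 0.3960 0.1372 0.8183
2 0.9580 0.4857 0.9272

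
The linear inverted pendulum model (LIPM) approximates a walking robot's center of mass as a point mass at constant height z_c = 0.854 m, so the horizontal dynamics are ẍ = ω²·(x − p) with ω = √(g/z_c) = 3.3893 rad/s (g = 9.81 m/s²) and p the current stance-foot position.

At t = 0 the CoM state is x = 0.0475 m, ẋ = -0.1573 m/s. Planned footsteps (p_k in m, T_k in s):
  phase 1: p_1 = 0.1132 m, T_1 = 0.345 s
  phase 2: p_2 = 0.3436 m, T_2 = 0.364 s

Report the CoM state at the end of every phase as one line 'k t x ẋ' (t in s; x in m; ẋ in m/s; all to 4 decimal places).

1 0.3450 -0.0703 -0.6016
2 0.7090 -0.7062 -3.3247

phase 1: p=0.1132, T=0.345, ωT=1.169308, cosh=1.765174, sinh=1.454592; start (x,ẋ)=(0.047500, -0.157300) → end (x,ẋ)=(-0.070281, -0.601566)
phase 2: p=0.3436, T=0.364, ωT=1.233705, cosh=1.862570, sinh=1.571359; start (x,ẋ)=(-0.070281, -0.601566) → end (x,ẋ)=(-0.706182, -3.324707)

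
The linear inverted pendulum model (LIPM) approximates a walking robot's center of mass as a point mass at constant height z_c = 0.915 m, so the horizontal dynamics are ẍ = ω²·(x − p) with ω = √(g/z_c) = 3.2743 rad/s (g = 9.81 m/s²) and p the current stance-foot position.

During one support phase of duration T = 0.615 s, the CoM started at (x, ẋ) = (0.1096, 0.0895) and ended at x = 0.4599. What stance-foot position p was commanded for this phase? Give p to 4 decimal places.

p = 0.0208

ωT = 3.2743·0.615 = 2.013695; cosh(ωT) = 3.812218, sinh(ωT) = 3.678724
x(T) = p + (x₀−p)·cosh(ωT) + (ẋ₀/ω)·sinh(ωT) ⇒ p·(1 − cosh) = x(T) − x₀·cosh − (ẋ₀/ω)·sinh
numerator   = 0.4599 − (0.1096)·3.812218 − (0.0895/3.2743)·3.678724 = -0.058474
denominator = 1 − 3.812218 = -2.812218
p = -0.058474 / -2.812218 = 0.0208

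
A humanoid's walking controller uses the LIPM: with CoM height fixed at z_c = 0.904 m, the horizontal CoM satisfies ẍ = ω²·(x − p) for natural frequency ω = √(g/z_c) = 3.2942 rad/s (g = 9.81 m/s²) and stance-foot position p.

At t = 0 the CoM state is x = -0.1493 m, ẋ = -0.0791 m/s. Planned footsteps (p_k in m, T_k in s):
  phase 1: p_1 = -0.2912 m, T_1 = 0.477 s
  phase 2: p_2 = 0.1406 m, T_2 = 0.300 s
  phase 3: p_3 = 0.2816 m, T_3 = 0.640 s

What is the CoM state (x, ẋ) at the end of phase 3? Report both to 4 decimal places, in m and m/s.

phase 1: p=-0.2912, T=0.477, ωT=1.571333, cosh=2.510415, sinh=2.302647; start (x,ẋ)=(-0.149300, -0.079100) → end (x,ẋ)=(0.009737, 0.877792)
phase 2: p=0.1406, T=0.300, ωT=0.988260, cosh=1.529390, sinh=1.157166; start (x,ẋ)=(0.009737, 0.877792) → end (x,ẋ)=(0.248804, 0.843644)
phase 3: p=0.2816, T=0.640, ωT=2.108288, cosh=4.177789, sinh=4.056343; start (x,ẋ)=(0.248804, 0.843644) → end (x,ẋ)=(1.183416, 3.086338)

x = 1.1834, ẋ = 3.0863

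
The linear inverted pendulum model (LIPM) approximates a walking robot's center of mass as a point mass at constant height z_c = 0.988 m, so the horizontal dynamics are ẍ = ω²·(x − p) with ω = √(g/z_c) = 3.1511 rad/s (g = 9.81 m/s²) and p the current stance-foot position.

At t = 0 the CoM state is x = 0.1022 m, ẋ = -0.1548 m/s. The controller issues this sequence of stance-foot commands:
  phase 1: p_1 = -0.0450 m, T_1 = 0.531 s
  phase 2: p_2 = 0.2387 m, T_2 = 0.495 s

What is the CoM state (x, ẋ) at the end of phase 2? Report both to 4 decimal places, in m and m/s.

phase 1: p=-0.0450, T=0.531, ωT=1.673234, cosh=2.758507, sinh=2.570868; start (x,ẋ)=(0.102200, -0.154800) → end (x,ẋ)=(0.234757, 0.765459)
phase 2: p=0.2387, T=0.495, ωT=1.559794, cosh=2.484011, sinh=2.273832; start (x,ẋ)=(0.234757, 0.765459) → end (x,ẋ)=(0.781260, 1.873155)

x = 0.7813, ẋ = 1.8732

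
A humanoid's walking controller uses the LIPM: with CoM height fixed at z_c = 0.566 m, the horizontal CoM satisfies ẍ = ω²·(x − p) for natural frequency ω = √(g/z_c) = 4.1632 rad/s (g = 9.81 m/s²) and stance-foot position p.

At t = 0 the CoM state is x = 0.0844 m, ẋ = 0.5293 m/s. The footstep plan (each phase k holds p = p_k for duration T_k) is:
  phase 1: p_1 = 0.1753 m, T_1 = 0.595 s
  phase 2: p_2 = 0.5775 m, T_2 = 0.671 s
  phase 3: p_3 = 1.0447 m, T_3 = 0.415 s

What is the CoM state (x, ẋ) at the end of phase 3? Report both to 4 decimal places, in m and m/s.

phase 1: p=0.1753, T=0.595, ωT=2.477104, cosh=5.995359, sinh=5.911373; start (x,ẋ)=(0.084400, 0.529300) → end (x,ẋ)=(0.381881, 0.936274)
phase 2: p=0.5775, T=0.671, ωT=2.793507, cosh=8.199714, sinh=8.138507; start (x,ẋ)=(0.381881, 0.936274) → end (x,ẋ)=(0.803770, 1.049159)
phase 3: p=1.0447, T=0.415, ωT=1.727728, cosh=2.902770, sinh=2.725083; start (x,ẋ)=(0.803770, 1.049159) → end (x,ẋ)=(1.032077, 0.312098)

x = 1.0321, ẋ = 0.3121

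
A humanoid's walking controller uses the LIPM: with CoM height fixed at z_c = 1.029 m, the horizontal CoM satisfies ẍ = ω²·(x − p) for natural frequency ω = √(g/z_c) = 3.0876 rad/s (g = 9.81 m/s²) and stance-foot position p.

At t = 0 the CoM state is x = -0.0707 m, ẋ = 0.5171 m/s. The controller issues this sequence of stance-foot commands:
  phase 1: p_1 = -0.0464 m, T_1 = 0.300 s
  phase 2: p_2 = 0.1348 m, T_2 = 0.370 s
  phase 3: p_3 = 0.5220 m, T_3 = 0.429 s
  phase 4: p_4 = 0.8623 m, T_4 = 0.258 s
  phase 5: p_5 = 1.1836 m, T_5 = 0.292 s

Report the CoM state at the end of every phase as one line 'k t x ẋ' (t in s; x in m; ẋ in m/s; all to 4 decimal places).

phase 1: p=-0.0464, T=0.300, ωT=0.926280, cosh=1.460561, sinh=1.064537; start (x,ẋ)=(-0.070700, 0.517100) → end (x,ẋ)=(0.096393, 0.675385)
phase 2: p=0.1348, T=0.370, ωT=1.142412, cosh=1.726684, sinh=1.407635; start (x,ẋ)=(0.096393, 0.675385) → end (x,ẋ)=(0.376391, 0.999253)
phase 3: p=0.5220, T=0.429, ωT=1.324580, cosh=2.013261, sinh=1.747346; start (x,ẋ)=(0.376391, 0.999253) → end (x,ẋ)=(0.794353, 1.226182)
phase 4: p=0.8623, T=0.258, ωT=0.796601, cosh=1.334424, sinh=0.883565; start (x,ẋ)=(0.794353, 1.226182) → end (x,ẋ)=(1.122521, 1.450880)
phase 5: p=1.1836, T=0.292, ωT=0.901579, cosh=1.434709, sinh=1.028781; start (x,ẋ)=(1.122521, 1.450880) → end (x,ẋ)=(1.579399, 1.887576)

1 0.3000 0.0964 0.6754
2 0.6700 0.3764 0.9993
3 1.0990 0.7944 1.2262
4 1.3570 1.1225 1.4509
5 1.6490 1.5794 1.8876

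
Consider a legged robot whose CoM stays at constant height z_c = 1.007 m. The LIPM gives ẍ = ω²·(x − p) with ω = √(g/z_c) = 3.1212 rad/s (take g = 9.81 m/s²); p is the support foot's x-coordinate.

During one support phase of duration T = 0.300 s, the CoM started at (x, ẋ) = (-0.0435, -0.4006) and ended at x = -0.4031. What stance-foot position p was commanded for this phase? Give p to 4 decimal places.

ωT = 3.1212·0.300 = 0.936360; cosh(ωT) = 1.471366, sinh(ωT) = 1.079314
x(T) = p + (x₀−p)·cosh(ωT) + (ẋ₀/ω)·sinh(ωT) ⇒ p·(1 − cosh) = x(T) − x₀·cosh − (ẋ₀/ω)·sinh
numerator   = -0.4031 − (-0.0435)·1.471366 − (-0.4006/3.1212)·1.079314 = -0.200568
denominator = 1 − 1.471366 = -0.471366
p = -0.200568 / -0.471366 = 0.4255

p = 0.4255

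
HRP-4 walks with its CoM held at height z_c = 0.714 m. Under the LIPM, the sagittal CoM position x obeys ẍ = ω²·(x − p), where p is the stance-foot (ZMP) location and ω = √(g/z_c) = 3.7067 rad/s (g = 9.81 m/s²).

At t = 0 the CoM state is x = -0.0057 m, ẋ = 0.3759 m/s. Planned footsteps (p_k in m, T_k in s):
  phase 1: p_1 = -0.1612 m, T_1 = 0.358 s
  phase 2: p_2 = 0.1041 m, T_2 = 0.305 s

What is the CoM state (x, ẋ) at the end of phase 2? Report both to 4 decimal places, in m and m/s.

phase 1: p=-0.1612, T=0.358, ωT=1.326999, cosh=2.017492, sinh=1.752220; start (x,ẋ)=(-0.005700, 0.375900) → end (x,ẋ)=(0.330214, 1.768341)
phase 2: p=0.1041, T=0.305, ωT=1.130543, cosh=1.710099, sinh=1.387241; start (x,ẋ)=(0.330214, 1.768341) → end (x,ẋ)=(1.152583, 4.186736)

x = 1.1526, ẋ = 4.1867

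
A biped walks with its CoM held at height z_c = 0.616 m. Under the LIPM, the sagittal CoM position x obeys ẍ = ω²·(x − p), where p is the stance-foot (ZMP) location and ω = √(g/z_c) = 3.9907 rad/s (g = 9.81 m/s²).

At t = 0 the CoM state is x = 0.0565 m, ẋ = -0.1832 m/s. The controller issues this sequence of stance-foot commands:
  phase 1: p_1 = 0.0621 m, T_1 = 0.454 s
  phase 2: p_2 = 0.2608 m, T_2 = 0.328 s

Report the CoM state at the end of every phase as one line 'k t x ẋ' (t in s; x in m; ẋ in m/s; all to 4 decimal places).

phase 1: p=0.0621, T=0.454, ωT=1.811778, cosh=3.142342, sinh=2.978978; start (x,ẋ)=(0.056500, -0.183200) → end (x,ẋ)=(-0.092252, -0.642251)
phase 2: p=0.2608, T=0.328, ωT=1.308950, cosh=1.986193, sinh=1.716090; start (x,ẋ)=(-0.092252, -0.642251) → end (x,ẋ)=(-0.716612, -3.693477)

1 0.4540 -0.0923 -0.6423
2 0.7820 -0.7166 -3.6935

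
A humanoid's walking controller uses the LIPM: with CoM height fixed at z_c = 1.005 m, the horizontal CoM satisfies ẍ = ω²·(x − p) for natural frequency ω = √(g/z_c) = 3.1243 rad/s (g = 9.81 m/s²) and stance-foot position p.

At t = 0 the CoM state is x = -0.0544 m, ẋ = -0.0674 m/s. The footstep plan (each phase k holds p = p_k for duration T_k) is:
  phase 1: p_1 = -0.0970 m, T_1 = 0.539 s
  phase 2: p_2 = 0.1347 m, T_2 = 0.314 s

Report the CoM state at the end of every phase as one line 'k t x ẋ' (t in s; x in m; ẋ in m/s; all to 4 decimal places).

phase 1: p=-0.0970, T=0.539, ωT=1.683998, cosh=2.786340, sinh=2.600709; start (x,ẋ)=(-0.054400, -0.067400) → end (x,ẋ)=(-0.034407, 0.158343)
phase 2: p=0.1347, T=0.314, ωT=0.981030, cosh=1.521064, sinh=1.146139; start (x,ẋ)=(-0.034407, 0.158343) → end (x,ẋ)=(-0.064434, -0.364702)

1 0.5390 -0.0344 0.1583
2 0.8530 -0.0644 -0.3647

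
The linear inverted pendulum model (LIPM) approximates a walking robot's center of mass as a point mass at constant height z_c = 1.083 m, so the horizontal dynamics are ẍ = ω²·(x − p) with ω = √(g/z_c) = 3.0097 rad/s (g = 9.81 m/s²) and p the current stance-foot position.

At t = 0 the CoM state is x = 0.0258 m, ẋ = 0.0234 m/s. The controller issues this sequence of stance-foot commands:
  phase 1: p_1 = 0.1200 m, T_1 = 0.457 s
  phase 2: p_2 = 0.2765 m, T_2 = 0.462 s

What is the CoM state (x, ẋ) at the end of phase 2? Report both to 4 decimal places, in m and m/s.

phase 1: p=0.1200, T=0.457, ωT=1.375433, cosh=2.104760, sinh=1.852030; start (x,ẋ)=(0.025800, 0.023400) → end (x,ẋ)=(-0.063869, -0.475824)
phase 2: p=0.2765, T=0.462, ωT=1.390481, cosh=2.132869, sinh=1.883914; start (x,ẋ)=(-0.063869, -0.475824) → end (x,ẋ)=(-0.747304, -2.944769)

x = -0.7473, ẋ = -2.9448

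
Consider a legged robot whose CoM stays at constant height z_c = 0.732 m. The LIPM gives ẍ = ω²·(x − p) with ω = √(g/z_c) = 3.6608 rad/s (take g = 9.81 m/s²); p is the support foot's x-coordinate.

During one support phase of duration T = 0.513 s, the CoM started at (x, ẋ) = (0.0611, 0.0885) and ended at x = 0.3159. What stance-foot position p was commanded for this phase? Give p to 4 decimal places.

p = -0.0146

ωT = 3.6608·0.513 = 1.877990; cosh(ωT) = 3.346623, sinh(ωT) = 3.193726
x(T) = p + (x₀−p)·cosh(ωT) + (ẋ₀/ω)·sinh(ωT) ⇒ p·(1 − cosh) = x(T) − x₀·cosh − (ẋ₀/ω)·sinh
numerator   = 0.3159 − (0.0611)·3.346623 − (0.0885/3.6608)·3.193726 = 0.034213
denominator = 1 − 3.346623 = -2.346623
p = 0.034213 / -2.346623 = -0.0146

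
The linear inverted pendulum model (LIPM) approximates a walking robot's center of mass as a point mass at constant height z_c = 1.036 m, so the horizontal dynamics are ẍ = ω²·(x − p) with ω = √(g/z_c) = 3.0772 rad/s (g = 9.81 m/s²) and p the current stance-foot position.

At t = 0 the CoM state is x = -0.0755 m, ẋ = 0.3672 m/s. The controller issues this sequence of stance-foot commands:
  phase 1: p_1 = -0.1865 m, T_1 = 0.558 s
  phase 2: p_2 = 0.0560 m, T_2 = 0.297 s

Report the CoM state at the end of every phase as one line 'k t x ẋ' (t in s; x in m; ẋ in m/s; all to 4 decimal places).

phase 1: p=-0.1865, T=0.558, ωT=1.717078, cosh=2.873911, sinh=2.694321; start (x,ẋ)=(-0.075500, 0.367200) → end (x,ẋ)=(0.454015, 1.975597)
phase 2: p=0.0560, T=0.297, ωT=0.913928, cosh=1.447524, sinh=1.046578; start (x,ẋ)=(0.454015, 1.975597) → end (x,ẋ)=(1.304051, 4.141544)

1 0.5580 0.4540 1.9756
2 0.8550 1.3041 4.1415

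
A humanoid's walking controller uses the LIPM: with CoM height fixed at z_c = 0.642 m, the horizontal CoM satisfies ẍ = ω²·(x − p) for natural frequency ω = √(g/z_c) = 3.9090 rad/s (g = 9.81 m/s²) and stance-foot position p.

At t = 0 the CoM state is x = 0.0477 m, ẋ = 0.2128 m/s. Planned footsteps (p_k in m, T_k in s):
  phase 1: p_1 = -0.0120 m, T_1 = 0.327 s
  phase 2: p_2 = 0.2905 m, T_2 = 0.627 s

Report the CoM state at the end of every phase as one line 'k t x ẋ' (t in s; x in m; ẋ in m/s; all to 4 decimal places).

phase 1: p=-0.0120, T=0.327, ωT=1.278243, cosh=1.934426, sinh=1.655900; start (x,ẋ)=(0.047700, 0.212800) → end (x,ẋ)=(0.193630, 0.798079)
phase 2: p=0.2905, T=0.627, ωT=2.450943, cosh=5.842746, sinh=5.756534; start (x,ẋ)=(0.193630, 0.798079) → end (x,ẋ)=(0.899792, 2.483172)

1 0.3270 0.1936 0.7981
2 0.9540 0.8998 2.4832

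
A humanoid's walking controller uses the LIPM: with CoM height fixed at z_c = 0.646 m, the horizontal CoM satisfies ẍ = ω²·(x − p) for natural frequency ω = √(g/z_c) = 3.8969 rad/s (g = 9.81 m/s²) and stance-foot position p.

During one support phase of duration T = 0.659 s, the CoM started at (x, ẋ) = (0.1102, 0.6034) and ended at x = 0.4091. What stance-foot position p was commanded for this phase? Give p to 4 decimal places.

p = 0.2370

ωT = 3.8969·0.659 = 2.568057; cosh(ωT) = 6.558574, sinh(ωT) = 6.481890
x(T) = p + (x₀−p)·cosh(ωT) + (ẋ₀/ω)·sinh(ωT) ⇒ p·(1 − cosh) = x(T) − x₀·cosh − (ẋ₀/ω)·sinh
numerator   = 0.4091 − (0.1102)·6.558574 − (0.6034/3.8969)·6.481890 = -1.317317
denominator = 1 − 6.558574 = -5.558574
p = -1.317317 / -5.558574 = 0.2370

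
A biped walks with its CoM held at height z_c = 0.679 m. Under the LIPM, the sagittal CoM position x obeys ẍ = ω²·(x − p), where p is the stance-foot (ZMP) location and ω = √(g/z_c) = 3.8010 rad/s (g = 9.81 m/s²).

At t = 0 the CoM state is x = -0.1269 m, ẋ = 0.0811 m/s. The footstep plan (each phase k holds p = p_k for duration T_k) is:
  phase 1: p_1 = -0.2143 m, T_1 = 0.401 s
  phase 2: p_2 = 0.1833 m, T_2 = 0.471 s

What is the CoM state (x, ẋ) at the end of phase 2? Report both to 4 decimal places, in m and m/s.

phase 1: p=-0.2143, T=0.401, ωT=1.524201, cosh=2.404634, sinh=2.186839; start (x,ẋ)=(-0.126900, 0.081100) → end (x,ẋ)=(0.042525, 0.921500)
phase 2: p=0.1833, T=0.471, ωT=1.790271, cosh=3.078995, sinh=2.912080; start (x,ẋ)=(0.042525, 0.921500) → end (x,ẋ)=(0.455847, 1.279076)

x = 0.4558, ẋ = 1.2791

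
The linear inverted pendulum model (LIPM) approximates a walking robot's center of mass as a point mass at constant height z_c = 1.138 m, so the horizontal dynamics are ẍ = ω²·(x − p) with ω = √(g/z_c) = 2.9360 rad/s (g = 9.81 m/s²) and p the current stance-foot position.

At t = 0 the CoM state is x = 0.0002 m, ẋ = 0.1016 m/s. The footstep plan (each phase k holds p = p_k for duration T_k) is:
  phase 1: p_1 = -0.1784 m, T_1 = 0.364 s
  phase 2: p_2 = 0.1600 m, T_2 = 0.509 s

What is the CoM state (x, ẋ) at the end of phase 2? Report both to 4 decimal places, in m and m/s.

x = 0.7568, ẋ = 1.9426

phase 1: p=-0.1784, T=0.364, ωT=1.068704, cosh=1.627528, sinh=1.284075; start (x,ẋ)=(0.000200, 0.101600) → end (x,ẋ)=(0.156712, 0.838687)
phase 2: p=0.1600, T=0.509, ωT=1.494424, cosh=2.340573, sinh=2.116195; start (x,ẋ)=(0.156712, 0.838687) → end (x,ẋ)=(0.756808, 1.942578)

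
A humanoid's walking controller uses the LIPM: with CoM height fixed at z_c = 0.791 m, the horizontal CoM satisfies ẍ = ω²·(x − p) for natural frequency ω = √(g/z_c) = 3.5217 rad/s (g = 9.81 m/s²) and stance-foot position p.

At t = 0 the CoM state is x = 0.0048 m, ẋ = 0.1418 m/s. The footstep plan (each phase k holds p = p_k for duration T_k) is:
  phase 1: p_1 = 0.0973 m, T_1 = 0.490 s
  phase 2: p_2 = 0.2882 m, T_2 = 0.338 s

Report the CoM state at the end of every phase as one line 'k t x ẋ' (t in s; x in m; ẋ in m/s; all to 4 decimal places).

1 0.4900 -0.0612 -0.4749
2 0.8280 -0.5406 -2.6890

phase 1: p=0.0973, T=0.490, ωT=1.725633, cosh=2.897068, sinh=2.719007; start (x,ẋ)=(0.004800, 0.141800) → end (x,ẋ)=(-0.061199, -0.474932)
phase 2: p=0.2882, T=0.338, ωT=1.190335, cosh=1.796150, sinh=1.492031; start (x,ẋ)=(-0.061199, -0.474932) → end (x,ẋ)=(-0.540586, -2.688961)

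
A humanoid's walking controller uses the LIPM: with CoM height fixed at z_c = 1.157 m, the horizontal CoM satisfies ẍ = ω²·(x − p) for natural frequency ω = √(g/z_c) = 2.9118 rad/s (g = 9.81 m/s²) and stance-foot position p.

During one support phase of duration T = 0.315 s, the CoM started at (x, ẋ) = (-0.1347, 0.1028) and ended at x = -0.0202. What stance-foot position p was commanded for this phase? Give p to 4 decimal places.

ωT = 2.9118·0.315 = 0.917217; cosh(ωT) = 1.450973, sinh(ωT) = 1.051344
x(T) = p + (x₀−p)·cosh(ωT) + (ẋ₀/ω)·sinh(ωT) ⇒ p·(1 − cosh) = x(T) − x₀·cosh − (ẋ₀/ω)·sinh
numerator   = -0.0202 − (-0.1347)·1.450973 − (0.1028/2.9118)·1.051344 = 0.138129
denominator = 1 − 1.450973 = -0.450973
p = 0.138129 / -0.450973 = -0.3063

p = -0.3063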